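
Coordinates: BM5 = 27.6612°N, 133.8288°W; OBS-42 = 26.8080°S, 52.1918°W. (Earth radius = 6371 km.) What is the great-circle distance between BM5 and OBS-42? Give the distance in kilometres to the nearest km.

Δφ = -54.4692°,  Δλ = 81.6370°
a = sin²(Δφ/2) + cos φ₁ cos φ₂ sin²(Δλ/2) = 0.547199
c = 2·arcsin(√a) = 1.665336 rad = 95.4167°
d = R·c = 6371 × 1.665336 = 10609.9 km

10610 km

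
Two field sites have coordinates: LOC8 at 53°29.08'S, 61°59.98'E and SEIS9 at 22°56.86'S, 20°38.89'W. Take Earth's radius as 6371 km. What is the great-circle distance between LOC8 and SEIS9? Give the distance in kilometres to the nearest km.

7500 km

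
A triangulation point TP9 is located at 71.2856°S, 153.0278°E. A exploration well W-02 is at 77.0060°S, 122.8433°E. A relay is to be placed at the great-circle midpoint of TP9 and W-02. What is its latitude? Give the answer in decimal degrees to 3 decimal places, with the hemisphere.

74.650°S

Bx = cos φ₂ cos Δλ = 0.194362,  By = cos φ₂ sin Δλ = -0.113051
φₘ = atan2(sin φ₁ + sin φ₂, √((cos φ₁ + Bx)² + By²)) = -74.65005°
λₘ = λ₁ + atan2(By, cos φ₁ + Bx) = 140.65177°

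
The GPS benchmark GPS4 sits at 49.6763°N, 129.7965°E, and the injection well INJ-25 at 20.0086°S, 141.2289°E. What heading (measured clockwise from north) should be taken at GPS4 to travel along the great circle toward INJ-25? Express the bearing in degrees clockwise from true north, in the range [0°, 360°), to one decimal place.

Δλ = 11.4324°
y = sin Δλ · cos φ₂ = 0.186248
x = cos φ₁ sin φ₂ − sin φ₁ cos φ₂ cos Δλ = -0.923584
θ = atan2(y, x) = 168.5988° → 168.5988° (mod 360°)

168.6°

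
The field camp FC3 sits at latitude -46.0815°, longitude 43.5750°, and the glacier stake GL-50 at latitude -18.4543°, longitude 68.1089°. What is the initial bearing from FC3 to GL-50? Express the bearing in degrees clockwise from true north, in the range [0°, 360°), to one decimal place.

44.4°

Δλ = 24.5339°
y = sin Δλ · cos φ₂ = 0.393879
x = cos φ₁ sin φ₂ − sin φ₁ cos φ₂ cos Δλ = 0.402027
θ = atan2(y, x) = 44.4135° → 44.4135° (mod 360°)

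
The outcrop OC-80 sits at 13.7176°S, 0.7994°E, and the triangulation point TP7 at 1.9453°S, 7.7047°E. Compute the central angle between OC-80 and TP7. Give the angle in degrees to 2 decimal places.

Δφ = 11.7723°,  Δλ = 6.9053°
a = sin²(Δφ/2) + cos φ₁ cos φ₂ sin²(Δλ/2) = 0.014038
c = 2·arcsin(√a) = 0.237525 rad = 13.6092°

13.61°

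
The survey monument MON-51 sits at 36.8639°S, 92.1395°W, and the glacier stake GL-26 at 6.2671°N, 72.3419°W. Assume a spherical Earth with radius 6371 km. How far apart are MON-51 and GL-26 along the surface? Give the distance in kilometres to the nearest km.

5219 km

Δφ = 43.1310°,  Δλ = 19.7976°
a = sin²(Δφ/2) + cos φ₁ cos φ₂ sin²(Δλ/2) = 0.158606
c = 2·arcsin(√a) = 0.819225 rad = 46.9382°
d = R·c = 6371 × 0.819225 = 5219.3 km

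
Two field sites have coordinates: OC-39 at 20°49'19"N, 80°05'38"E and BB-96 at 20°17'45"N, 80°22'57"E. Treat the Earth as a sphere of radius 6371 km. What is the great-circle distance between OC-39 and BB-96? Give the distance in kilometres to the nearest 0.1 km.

65.8 km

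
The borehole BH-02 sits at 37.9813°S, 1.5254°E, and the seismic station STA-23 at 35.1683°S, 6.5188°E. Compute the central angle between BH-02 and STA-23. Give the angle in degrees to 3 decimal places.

4.897°

Δφ = 2.8130°,  Δλ = 4.9934°
a = sin²(Δφ/2) + cos φ₁ cos φ₂ sin²(Δλ/2) = 0.001825
c = 2·arcsin(√a) = 0.085471 rad = 4.8971°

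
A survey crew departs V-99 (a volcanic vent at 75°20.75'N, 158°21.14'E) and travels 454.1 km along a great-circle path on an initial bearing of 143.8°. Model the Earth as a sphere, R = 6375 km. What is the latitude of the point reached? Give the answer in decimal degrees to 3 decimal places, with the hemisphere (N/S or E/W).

V-99: φ = +75.34583°, λ = +158.35233°
δ = d/R = 454.1/6375 = 0.071231 rad
φ₂ = arcsin(sin φ₁ cos δ + cos φ₁ sin δ cos θ)
   = arcsin(0.96747·0.99746 + 0.25298·0.07117·-0.80696) = 71.89481°
λ₂ = λ₁ + atan2(sin θ sin δ cos φ₁, cos δ − sin φ₁ sin φ₂) = 166.12605°

71.895°N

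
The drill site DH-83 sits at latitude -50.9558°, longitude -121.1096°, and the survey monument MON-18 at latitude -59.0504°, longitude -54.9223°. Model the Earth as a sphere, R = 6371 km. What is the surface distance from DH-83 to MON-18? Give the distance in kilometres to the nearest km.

4133 km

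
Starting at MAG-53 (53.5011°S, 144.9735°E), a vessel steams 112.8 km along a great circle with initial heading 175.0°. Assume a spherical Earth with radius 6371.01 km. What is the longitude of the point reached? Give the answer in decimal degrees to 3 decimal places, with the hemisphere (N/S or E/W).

145.126°E

δ = d/R = 112.8/6371.01 = 0.017705 rad
φ₂ = arcsin(sin φ₁ cos δ + cos φ₁ sin δ cos θ)
   = arcsin(-0.80387·0.99984 + 0.59481·0.01770·-0.99619) = -54.51158°
λ₂ = λ₁ + atan2(sin θ sin δ cos φ₁, cos δ − sin φ₁ sin φ₂) = 145.12579°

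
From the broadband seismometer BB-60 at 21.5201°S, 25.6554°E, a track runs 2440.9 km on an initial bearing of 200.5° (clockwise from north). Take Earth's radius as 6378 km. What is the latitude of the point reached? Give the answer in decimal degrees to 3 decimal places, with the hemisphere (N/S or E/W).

41.735°S

δ = d/R = 2440.9/6378 = 0.382706 rad
φ₂ = arcsin(sin φ₁ cos δ + cos φ₁ sin δ cos θ)
   = arcsin(-0.36683·0.92766 + 0.93029·0.37343·-0.93667) = -41.73530°
λ₂ = λ₁ + atan2(sin θ sin δ cos φ₁, cos δ − sin φ₁ sin φ₂) = 15.56202°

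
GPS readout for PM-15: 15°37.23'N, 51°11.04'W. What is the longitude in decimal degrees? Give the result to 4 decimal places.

51° + 11.04′/60 = 51 + 0.18400 = 51.1840°

51.1840°W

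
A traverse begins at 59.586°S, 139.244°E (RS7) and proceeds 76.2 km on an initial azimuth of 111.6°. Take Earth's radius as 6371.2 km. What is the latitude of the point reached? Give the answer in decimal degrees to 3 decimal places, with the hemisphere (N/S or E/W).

59.832°S

δ = d/R = 76.2/6371.2 = 0.011960 rad
φ₂ = arcsin(sin φ₁ cos δ + cos φ₁ sin δ cos θ)
   = arcsin(-0.86239·0.99993 + 0.50624·0.01196·-0.36812) = -59.83218°
λ₂ = λ₁ + atan2(sin θ sin δ cos φ₁, cos δ − sin φ₁ sin φ₂) = 140.51193°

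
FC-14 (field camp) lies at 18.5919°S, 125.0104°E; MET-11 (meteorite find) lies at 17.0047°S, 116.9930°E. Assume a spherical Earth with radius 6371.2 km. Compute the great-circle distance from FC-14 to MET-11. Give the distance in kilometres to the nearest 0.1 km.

866.9 km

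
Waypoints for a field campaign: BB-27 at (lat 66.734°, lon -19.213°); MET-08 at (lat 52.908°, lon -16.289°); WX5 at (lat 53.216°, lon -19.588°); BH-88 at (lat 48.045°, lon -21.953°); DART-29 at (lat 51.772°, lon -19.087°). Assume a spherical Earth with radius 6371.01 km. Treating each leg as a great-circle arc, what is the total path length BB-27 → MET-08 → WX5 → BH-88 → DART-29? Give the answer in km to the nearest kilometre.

2830 km

BB-27→MET-08: c = 0.242604 rad, d = 1545.63 km
MET-08→WX5: c = 0.035014 rad, d = 223.07 km
WX5→BH-88: c = 0.093958 rad, d = 598.61 km
BH-88→DART-29: c = 0.072574 rad, d = 462.37 km
Total = 1545.63 + 223.07 + 598.61 + 462.37 = 2829.68 km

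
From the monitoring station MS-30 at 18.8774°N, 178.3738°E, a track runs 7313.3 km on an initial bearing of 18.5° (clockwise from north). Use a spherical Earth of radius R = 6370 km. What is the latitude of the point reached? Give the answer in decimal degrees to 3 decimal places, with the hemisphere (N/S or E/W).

δ = d/R = 7313.3/6370 = 1.148085 rad
φ₂ = arcsin(sin φ₁ cos δ + cos φ₁ sin δ cos θ)
   = arcsin(0.32354·0.41023 + 0.94621·0.91198·0.94832) = 72.00129°
λ₂ = λ₁ + atan2(sin θ sin δ cos φ₁, cos δ − sin φ₁ sin φ₂) = -112.15375°

72.001°N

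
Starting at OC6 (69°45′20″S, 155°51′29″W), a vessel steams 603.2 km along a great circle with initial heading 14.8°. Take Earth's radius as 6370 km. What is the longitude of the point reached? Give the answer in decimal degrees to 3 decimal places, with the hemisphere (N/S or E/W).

152.645°W

OC6: φ = -69.75556°, λ = -155.85806°
δ = d/R = 603.2/6370 = 0.094694 rad
φ₂ = arcsin(sin φ₁ cos δ + cos φ₁ sin δ cos θ)
   = arcsin(-0.93822·0.99552 + 0.34603·0.09455·0.96682) = -64.47394°
λ₂ = λ₁ + atan2(sin θ sin δ cos φ₁, cos δ − sin φ₁ sin φ₂) = -152.64496°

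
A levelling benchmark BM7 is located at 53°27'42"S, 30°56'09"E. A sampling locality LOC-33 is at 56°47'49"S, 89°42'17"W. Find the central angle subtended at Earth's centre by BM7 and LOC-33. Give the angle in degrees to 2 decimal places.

BM7: φ = -53.46167°, λ = +30.93583°
LOC-33: φ = -56.79694°, λ = -89.70472°
Δφ = -3.3353°,  Δλ = -120.6406°
a = sin²(Δφ/2) + cos φ₁ cos φ₂ sin²(Δλ/2) = 0.246938
c = 2·arcsin(√a) = 1.040112 rad = 59.5940°

59.59°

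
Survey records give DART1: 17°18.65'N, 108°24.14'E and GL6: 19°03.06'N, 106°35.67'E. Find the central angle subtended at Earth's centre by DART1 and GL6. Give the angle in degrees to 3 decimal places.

DART1: φ = +17.31083°, λ = +108.40233°
GL6: φ = +19.05100°, λ = +106.59450°
Δφ = 1.7402°,  Δλ = -1.8078°
a = sin²(Δφ/2) + cos φ₁ cos φ₂ sin²(Δλ/2) = 0.000455
c = 2·arcsin(√a) = 0.042673 rad = 2.4450°

2.445°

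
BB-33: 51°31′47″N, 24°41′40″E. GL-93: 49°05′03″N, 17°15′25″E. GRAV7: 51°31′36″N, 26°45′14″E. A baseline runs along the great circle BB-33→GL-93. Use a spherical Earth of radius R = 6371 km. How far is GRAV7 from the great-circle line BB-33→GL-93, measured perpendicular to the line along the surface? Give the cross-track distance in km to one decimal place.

BB-33: φ = +51.52972°, λ = +24.69444°
GL-93: φ = +49.08417°, λ = +17.25694°
GRAV7: φ = +51.52667°, λ = +26.75389°
δ₁₃ = central angle BB-33→GRAV7 = 0.022361 rad  (haversine)
θ₁₃ = bearing BB-33→GRAV7 = 89.330°,  θ₁₂ = bearing BB-33→GL-93 = 245.657°
dₓₜ = R·arcsin(sin δ₁₃ · sin(θ₁₃ − θ₁₂)) = 6371·arcsin(0.02236·sin(-156.327°)) = -57.198 km
|dₓₜ| = 57.198 km

57.2 km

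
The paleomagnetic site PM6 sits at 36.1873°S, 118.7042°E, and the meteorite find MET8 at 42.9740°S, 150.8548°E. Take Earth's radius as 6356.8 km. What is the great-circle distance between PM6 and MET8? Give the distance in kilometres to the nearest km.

Δφ = -6.7867°,  Δλ = 32.1506°
a = sin²(Δφ/2) + cos φ₁ cos φ₂ sin²(Δλ/2) = 0.048781
c = 2·arcsin(√a) = 0.445400 rad = 25.5196°
d = R·c = 6356.8 × 0.445400 = 2831.3 km

2831 km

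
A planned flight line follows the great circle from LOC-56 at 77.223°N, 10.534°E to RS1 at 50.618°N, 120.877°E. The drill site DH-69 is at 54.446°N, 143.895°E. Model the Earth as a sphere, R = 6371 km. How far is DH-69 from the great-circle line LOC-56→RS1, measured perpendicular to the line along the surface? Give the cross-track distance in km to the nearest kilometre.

1593 km

δ₁₃ = central angle LOC-56→DH-69 = 0.788191 rad  (haversine)
θ₁₃ = bearing LOC-56→DH-69 = 36.598°,  θ₁₂ = bearing LOC-56→RS1 = 57.020°
dₓₜ = R·arcsin(sin δ₁₃ · sin(θ₁₃ − θ₁₂)) = 6371·arcsin(0.70908·sin(-20.421°)) = -1592.813 km
|dₓₜ| = 1592.813 km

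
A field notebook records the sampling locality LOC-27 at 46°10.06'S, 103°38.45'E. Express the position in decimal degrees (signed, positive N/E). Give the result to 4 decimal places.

-46.1677°, +103.6408°

lat: 46.1677° S → -46.1677°
lon: 103.6408° E → +103.6408°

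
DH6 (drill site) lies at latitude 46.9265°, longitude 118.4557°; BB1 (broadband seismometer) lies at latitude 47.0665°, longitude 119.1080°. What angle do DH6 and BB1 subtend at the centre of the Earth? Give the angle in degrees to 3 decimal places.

0.466°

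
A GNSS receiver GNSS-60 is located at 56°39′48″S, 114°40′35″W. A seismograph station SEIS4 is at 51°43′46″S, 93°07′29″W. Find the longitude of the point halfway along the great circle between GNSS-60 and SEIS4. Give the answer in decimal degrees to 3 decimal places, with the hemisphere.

103.249°W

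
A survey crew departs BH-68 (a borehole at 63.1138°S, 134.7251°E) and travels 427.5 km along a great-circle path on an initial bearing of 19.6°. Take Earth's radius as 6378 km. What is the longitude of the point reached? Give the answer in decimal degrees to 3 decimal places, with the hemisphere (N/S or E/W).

δ = d/R = 427.5/6378 = 0.067027 rad
φ₂ = arcsin(sin φ₁ cos δ + cos φ₁ sin δ cos θ)
   = arcsin(-0.89191·0.99775 + 0.45222·0.06698·0.94206) = -59.47079°
λ₂ = λ₁ + atan2(sin θ sin δ cos φ₁, cos δ − sin φ₁ sin φ₂) = 137.26009°

137.260°E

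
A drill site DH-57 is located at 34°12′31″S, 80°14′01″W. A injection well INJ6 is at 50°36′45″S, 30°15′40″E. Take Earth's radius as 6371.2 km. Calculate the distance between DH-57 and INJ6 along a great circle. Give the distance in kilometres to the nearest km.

8393 km

DH-57: φ = -34.20861°, λ = -80.23361°
INJ6: φ = -50.61250°, λ = +30.26111°
Δφ = -16.4039°,  Δλ = 110.4947°
a = sin²(Δφ/2) + cos φ₁ cos φ₂ sin²(Δλ/2) = 0.374611
c = 2·arcsin(√a) = 1.317313 rad = 75.4764°
d = R·c = 6371.2 × 1.317313 = 8392.9 km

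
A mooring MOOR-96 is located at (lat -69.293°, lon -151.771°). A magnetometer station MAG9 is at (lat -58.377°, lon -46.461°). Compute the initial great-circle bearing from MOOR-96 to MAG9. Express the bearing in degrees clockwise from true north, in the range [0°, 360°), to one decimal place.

130.4°

Δλ = 105.3100°
y = sin Δλ · cos φ₂ = 0.505720
x = cos φ₁ sin φ₂ − sin φ₁ cos φ₂ cos Δλ = -0.430588
θ = atan2(y, x) = 130.4122° → 130.4122° (mod 360°)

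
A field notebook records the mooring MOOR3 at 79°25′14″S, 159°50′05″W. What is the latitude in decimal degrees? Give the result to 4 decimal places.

79.4206°S

79° + 25′/60 + 14″/3600 = 79 + 0.41667 + 0.00389 = 79.4206°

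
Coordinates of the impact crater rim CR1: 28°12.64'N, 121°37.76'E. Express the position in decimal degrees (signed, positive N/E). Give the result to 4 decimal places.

+28.2107°, +121.6293°

lat: 28.2107° N → +28.2107°
lon: 121.6293° E → +121.6293°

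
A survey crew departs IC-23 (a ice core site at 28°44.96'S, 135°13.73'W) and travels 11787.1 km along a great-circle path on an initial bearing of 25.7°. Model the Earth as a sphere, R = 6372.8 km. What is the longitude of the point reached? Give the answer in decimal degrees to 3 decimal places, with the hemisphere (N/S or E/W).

68.044°W

IC-23: φ = -28.74933°, λ = -135.22883°
δ = d/R = 11787.1/6372.8 = 1.849595 rad
φ₂ = arcsin(sin φ₁ cos δ + cos φ₁ sin δ cos θ)
   = arcsin(-0.48098·-0.27520 + 0.87673·0.96139·0.90108) = 63.10849°
λ₂ = λ₁ + atan2(sin θ sin δ cos φ₁, cos δ − sin φ₁ sin φ₂) = -68.04420°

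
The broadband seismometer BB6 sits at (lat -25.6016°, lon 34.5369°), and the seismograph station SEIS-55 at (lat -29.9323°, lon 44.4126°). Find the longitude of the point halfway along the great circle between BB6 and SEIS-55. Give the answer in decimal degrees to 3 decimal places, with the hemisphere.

39.376°E

Bx = cos φ₂ cos Δλ = 0.853774,  By = cos φ₂ sin Δλ = 0.148634
φₘ = atan2(sin φ₁ + sin φ₂, √((cos φ₁ + Bx)² + By²)) = -27.85483°
λₘ = λ₁ + atan2(By, cos φ₁ + Bx) = 39.37621°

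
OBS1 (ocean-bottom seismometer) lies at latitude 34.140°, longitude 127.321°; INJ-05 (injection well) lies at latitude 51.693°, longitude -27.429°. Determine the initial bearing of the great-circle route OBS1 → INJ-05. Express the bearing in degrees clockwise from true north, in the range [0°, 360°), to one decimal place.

Δλ = -154.7500°
y = sin Δλ · cos φ₂ = -0.264419
x = cos φ₁ sin φ₂ − sin φ₁ cos φ₂ cos Δλ = 0.964118
θ = atan2(y, x) = -15.3368° → 344.6632° (mod 360°)

344.7°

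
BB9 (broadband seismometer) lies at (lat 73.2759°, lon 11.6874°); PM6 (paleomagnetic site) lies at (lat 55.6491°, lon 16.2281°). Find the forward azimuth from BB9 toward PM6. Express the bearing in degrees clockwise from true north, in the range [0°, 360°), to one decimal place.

171.6°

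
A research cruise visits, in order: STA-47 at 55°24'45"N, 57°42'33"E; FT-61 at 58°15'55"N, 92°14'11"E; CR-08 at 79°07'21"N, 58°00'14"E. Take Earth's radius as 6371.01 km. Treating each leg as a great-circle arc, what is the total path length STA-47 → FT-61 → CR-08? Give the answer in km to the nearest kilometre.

4710 km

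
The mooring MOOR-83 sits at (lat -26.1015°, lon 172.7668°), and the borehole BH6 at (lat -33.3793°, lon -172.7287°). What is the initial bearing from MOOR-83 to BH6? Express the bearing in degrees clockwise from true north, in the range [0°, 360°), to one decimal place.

123.5°

Δλ = 14.5045°
y = sin Δλ · cos φ₂ = 0.209142
x = cos φ₁ sin φ₂ − sin φ₁ cos φ₂ cos Δλ = -0.138390
θ = atan2(y, x) = 123.4926° → 123.4926° (mod 360°)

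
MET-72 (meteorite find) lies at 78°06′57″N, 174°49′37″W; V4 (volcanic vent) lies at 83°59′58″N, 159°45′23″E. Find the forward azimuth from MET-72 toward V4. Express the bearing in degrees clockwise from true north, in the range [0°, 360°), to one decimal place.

338.2°

MET-72: φ = +78.11583°, λ = -174.82694°
V4: φ = +83.99944°, λ = +159.75639°
Δλ = -25.4167°
y = sin Δλ · cos φ₂ = -0.044868
x = cos φ₁ sin φ₂ − sin φ₁ cos φ₂ cos Δλ = 0.112409
θ = atan2(y, x) = -21.7591° → 338.2409° (mod 360°)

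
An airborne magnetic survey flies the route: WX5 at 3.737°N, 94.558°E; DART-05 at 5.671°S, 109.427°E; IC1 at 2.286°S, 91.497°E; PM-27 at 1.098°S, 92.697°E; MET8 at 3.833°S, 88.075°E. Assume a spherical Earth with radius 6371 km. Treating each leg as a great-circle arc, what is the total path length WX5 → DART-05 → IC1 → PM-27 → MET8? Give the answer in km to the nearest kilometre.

4763 km

WX5→DART-05: c = 0.306819 rad, d = 1954.74 km
DART-05→IC1: c = 0.317673 rad, d = 2023.90 km
IC1→PM-27: c = 0.029465 rad, d = 187.72 km
PM-27→MET8: c = 0.093663 rad, d = 596.73 km
Total = 1954.74 + 2023.90 + 187.72 + 596.73 = 4763.09 km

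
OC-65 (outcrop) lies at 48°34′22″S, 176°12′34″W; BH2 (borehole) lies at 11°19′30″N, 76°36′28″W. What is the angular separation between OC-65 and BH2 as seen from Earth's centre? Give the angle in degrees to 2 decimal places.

104.80°

OC-65: φ = -48.57278°, λ = -176.20944°
BH2: φ = +11.32500°, λ = -76.60778°
Δφ = 59.8978°,  Δλ = 99.6017°
a = sin²(Δφ/2) + cos φ₁ cos φ₂ sin²(Δλ/2) = 0.627728
c = 2·arcsin(√a) = 1.829116 rad = 104.8006°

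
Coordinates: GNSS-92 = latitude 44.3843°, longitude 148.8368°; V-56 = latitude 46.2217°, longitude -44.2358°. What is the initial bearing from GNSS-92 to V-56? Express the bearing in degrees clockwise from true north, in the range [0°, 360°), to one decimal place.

9.0°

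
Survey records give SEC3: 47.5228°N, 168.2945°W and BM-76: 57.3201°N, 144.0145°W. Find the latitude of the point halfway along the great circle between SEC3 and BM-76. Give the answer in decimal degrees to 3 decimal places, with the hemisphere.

Bx = cos φ₂ cos Δλ = 0.492185,  By = cos φ₂ sin Δλ = 0.222023
φₘ = atan2(sin φ₁ + sin φ₂, √((cos φ₁ + Bx)² + By²)) = 53.03801°
λₘ = λ₁ + atan2(By, cos φ₁ + Bx) = -157.52698°

53.038°N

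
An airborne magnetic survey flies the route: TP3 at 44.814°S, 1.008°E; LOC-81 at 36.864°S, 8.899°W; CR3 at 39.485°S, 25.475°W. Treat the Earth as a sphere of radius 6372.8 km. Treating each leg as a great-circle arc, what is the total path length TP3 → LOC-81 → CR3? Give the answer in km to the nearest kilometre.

2690 km

TP3→LOC-81: c = 0.190415 rad, d = 1213.47 km
LOC-81→CR3: c = 0.231633 rad, d = 1476.15 km
Total = 1213.47 + 1476.15 = 2689.63 km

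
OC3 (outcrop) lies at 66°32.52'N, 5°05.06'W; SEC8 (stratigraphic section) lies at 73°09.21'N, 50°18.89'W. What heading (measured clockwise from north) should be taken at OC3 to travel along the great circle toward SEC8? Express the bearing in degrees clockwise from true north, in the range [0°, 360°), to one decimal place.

313.3°

OC3: φ = +66.54200°, λ = -5.08433°
SEC8: φ = +73.15350°, λ = -50.31483°
Δλ = -45.2305°
y = sin Δλ · cos φ₂ = -0.205748
x = cos φ₁ sin φ₂ − sin φ₁ cos φ₂ cos Δλ = 0.193762
θ = atan2(y, x) = -46.7185° → 313.2815° (mod 360°)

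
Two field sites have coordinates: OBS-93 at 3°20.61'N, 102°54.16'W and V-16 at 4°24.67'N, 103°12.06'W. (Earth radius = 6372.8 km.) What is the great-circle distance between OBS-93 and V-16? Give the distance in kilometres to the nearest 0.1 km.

123.3 km

OBS-93: φ = +3.34350°, λ = -102.90267°
V-16: φ = +4.41117°, λ = -103.20100°
Δφ = 1.0677°,  Δλ = -0.2983°
a = sin²(Δφ/2) + cos φ₁ cos φ₂ sin²(Δλ/2) = 0.000094
c = 2·arcsin(√a) = 0.019345 rad = 1.1084°
d = R·c = 6372.8 × 0.019345 = 123.3 km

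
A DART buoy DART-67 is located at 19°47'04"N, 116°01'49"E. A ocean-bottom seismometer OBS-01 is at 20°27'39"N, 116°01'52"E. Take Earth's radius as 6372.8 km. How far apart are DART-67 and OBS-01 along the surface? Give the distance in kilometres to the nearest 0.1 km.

75.2 km

DART-67: φ = +19.78444°, λ = +116.03028°
OBS-01: φ = +20.46083°, λ = +116.03111°
Δφ = 0.6764°,  Δλ = 0.0008°
a = sin²(Δφ/2) + cos φ₁ cos φ₂ sin²(Δλ/2) = 0.000035
c = 2·arcsin(√a) = 0.011805 rad = 0.6764°
d = R·c = 6372.8 × 0.011805 = 75.2 km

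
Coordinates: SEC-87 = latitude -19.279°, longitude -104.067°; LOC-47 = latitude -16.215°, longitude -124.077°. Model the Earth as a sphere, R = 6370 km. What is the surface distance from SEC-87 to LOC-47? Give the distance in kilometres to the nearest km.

2145 km

Δφ = 3.0640°,  Δλ = -20.0100°
a = sin²(Δφ/2) + cos φ₁ cos φ₂ sin²(Δλ/2) = 0.028072
c = 2·arcsin(√a) = 0.336684 rad = 19.2906°
d = R·c = 6370 × 0.336684 = 2144.7 km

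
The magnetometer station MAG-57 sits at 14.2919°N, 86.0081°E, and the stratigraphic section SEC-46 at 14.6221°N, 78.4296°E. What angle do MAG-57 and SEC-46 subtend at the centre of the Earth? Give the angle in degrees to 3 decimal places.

7.346°

Δφ = 0.3302°,  Δλ = -7.5785°
a = sin²(Δφ/2) + cos φ₁ cos φ₂ sin²(Δλ/2) = 0.004104
c = 2·arcsin(√a) = 0.128205 rad = 7.3456°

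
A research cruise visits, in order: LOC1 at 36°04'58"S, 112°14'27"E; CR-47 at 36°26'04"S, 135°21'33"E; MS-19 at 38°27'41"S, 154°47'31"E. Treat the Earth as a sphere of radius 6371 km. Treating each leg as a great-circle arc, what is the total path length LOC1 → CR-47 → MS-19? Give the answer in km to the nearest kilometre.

LOC1: φ = -36.08278°, λ = +112.24083°
CR-47: φ = -36.43444°, λ = +135.35917°
MS-19: φ = -38.46139°, λ = +154.79194°
LOC1→CR-47: c = 0.324634 rad, d = 2068.25 km
CR-47→MS-19: c = 0.271065 rad, d = 1726.96 km
Total = 2068.25 + 1726.96 = 3795.20 km

3795 km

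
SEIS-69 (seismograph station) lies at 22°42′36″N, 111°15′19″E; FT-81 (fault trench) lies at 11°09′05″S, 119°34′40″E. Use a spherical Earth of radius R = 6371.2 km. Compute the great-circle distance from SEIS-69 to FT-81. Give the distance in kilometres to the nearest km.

3873 km

SEIS-69: φ = +22.71000°, λ = +111.25528°
FT-81: φ = -11.15139°, λ = +119.57778°
Δφ = -33.8614°,  Δλ = 8.3225°
a = sin²(Δφ/2) + cos φ₁ cos φ₂ sin²(Δλ/2) = 0.089572
c = 2·arcsin(√a) = 0.607887 rad = 34.8293°
d = R·c = 6371.2 × 0.607887 = 3873.0 km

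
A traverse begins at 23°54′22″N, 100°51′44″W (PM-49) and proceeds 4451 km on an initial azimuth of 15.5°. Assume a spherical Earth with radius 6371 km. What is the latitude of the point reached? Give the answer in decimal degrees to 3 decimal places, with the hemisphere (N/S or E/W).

61.272°N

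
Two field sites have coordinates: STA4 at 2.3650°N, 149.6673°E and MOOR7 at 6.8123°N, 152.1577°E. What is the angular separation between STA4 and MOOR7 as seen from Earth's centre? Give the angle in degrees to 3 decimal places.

5.093°

Δφ = 4.4473°,  Δλ = 2.4904°
a = sin²(Δφ/2) + cos φ₁ cos φ₂ sin²(Δλ/2) = 0.001974
c = 2·arcsin(√a) = 0.088888 rad = 5.0929°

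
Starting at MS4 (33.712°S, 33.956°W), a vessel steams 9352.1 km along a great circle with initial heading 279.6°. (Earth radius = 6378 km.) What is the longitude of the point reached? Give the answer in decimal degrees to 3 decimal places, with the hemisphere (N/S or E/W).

δ = d/R = 9352.1/6378 = 1.466306 rad
φ₂ = arcsin(sin φ₁ cos δ + cos φ₁ sin δ cos θ)
   = arcsin(-0.55502·0.10430 + 0.83184·0.99455·0.16677) = 4.59313°
λ₂ = λ₁ + atan2(sin θ sin δ cos φ₁, cos δ − sin φ₁ sin φ₂) = -113.62166°

113.622°W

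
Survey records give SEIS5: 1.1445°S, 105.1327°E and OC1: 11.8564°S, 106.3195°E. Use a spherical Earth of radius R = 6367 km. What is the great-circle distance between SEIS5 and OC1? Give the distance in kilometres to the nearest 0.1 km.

1197.5 km

Δφ = -10.7119°,  Δλ = 1.1868°
a = sin²(Δφ/2) + cos φ₁ cos φ₂ sin²(Δλ/2) = 0.008818
c = 2·arcsin(√a) = 0.188084 rad = 10.7764°
d = R·c = 6367 × 0.188084 = 1197.5 km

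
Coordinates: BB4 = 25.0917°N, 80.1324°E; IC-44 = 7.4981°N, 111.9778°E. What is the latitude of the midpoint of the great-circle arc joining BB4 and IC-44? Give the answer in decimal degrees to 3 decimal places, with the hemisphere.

16.907°N

Bx = cos φ₂ cos Δλ = 0.842211,  By = cos φ₂ sin Δλ = 0.523117
φₘ = atan2(sin φ₁ + sin φ₂, √((cos φ₁ + Bx)² + By²)) = 16.90726°
λₘ = λ₁ + atan2(By, cos φ₁ + Bx) = 96.79449°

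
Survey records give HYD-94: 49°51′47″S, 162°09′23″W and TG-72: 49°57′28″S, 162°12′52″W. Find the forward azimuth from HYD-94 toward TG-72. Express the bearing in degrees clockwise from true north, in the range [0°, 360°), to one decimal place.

HYD-94: φ = -49.86306°, λ = -162.15639°
TG-72: φ = -49.95778°, λ = -162.21444°
Δλ = -0.0581°
y = sin Δλ · cos φ₂ = -0.000652
x = cos φ₁ sin φ₂ − sin φ₁ cos φ₂ cos Δλ = -0.001653
θ = atan2(y, x) = -158.4830° → 201.5170° (mod 360°)

201.5°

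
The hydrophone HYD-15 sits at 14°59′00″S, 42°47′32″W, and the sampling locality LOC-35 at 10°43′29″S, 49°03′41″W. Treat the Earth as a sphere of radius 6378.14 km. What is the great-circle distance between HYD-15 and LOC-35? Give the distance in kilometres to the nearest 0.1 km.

829.1 km

HYD-15: φ = -14.98333°, λ = -42.79222°
LOC-35: φ = -10.72472°, λ = -49.06139°
Δφ = 4.2586°,  Δλ = -6.2692°
a = sin²(Δφ/2) + cos φ₁ cos φ₂ sin²(Δλ/2) = 0.004218
c = 2·arcsin(√a) = 0.129991 rad = 7.4479°
d = R·c = 6378.14 × 0.129991 = 829.1 km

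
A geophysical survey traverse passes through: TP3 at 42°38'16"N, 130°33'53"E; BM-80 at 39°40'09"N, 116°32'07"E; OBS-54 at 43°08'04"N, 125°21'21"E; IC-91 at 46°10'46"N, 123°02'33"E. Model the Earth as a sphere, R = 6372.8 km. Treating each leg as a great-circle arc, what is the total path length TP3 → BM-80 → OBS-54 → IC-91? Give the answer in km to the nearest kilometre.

2434 km

TP3: φ = +42.63778°, λ = +130.56472°
BM-80: φ = +39.66917°, λ = +116.53528°
OBS-54: φ = +43.13444°, λ = +125.35583°
IC-91: φ = +46.17944°, λ = +123.04250°
TP3→BM-80: c = 0.191251 rad, d = 1218.81 km
BM-80→OBS-54: c = 0.130258 rad, d = 830.11 km
OBS-54→IC-91: c = 0.060402 rad, d = 384.93 km
Total = 1218.81 + 830.11 + 384.93 = 2433.85 km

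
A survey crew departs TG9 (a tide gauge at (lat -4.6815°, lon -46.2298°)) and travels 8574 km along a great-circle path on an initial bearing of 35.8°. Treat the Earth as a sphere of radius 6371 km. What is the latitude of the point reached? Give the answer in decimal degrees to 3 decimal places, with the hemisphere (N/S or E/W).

50.333°N

δ = d/R = 8574/6371 = 1.345786 rad
φ₂ = arcsin(sin φ₁ cos δ + cos φ₁ sin δ cos θ)
   = arcsin(-0.08162·0.22312 + 0.99666·0.97479·0.81106) = 50.33329°
λ₂ = λ₁ + atan2(sin θ sin δ cos φ₁, cos δ − sin φ₁ sin φ₂) = 17.06111°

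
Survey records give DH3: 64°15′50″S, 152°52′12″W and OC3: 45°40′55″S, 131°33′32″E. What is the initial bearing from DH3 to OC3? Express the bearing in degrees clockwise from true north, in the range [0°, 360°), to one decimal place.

DH3: φ = -64.26389°, λ = -152.87000°
OC3: φ = -45.68194°, λ = +131.55889°
Δλ = -75.5711°
y = sin Δλ · cos φ₂ = -0.676604
x = cos φ₁ sin φ₂ − sin φ₁ cos φ₂ cos Δλ = -0.153860
θ = atan2(y, x) = -102.8112° → 257.1888° (mod 360°)

257.2°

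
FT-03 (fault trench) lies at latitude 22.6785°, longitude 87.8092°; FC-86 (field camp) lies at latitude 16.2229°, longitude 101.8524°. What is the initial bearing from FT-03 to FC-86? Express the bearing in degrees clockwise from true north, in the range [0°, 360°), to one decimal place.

113.5°

Δλ = 14.0432°
y = sin Δλ · cos φ₂ = 0.232991
x = cos φ₁ sin φ₂ − sin φ₁ cos φ₂ cos Δλ = -0.101369
θ = atan2(y, x) = 113.5127° → 113.5127° (mod 360°)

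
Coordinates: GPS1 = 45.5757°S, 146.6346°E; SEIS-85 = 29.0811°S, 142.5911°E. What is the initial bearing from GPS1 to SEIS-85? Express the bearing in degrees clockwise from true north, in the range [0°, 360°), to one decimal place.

Δλ = -4.0435°
y = sin Δλ · cos φ₂ = -0.061624
x = cos φ₁ sin φ₂ − sin φ₁ cos φ₂ cos Δλ = 0.282371
θ = atan2(y, x) = -12.3111° → 347.6889° (mod 360°)

347.7°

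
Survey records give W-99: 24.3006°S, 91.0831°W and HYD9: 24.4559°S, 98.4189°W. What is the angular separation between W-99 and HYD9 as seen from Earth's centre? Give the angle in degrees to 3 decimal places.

Δφ = -0.1553°,  Δλ = -7.3358°
a = sin²(Δφ/2) + cos φ₁ cos φ₂ sin²(Δλ/2) = 0.003397
c = 2·arcsin(√a) = 0.116636 rad = 6.6828°

6.683°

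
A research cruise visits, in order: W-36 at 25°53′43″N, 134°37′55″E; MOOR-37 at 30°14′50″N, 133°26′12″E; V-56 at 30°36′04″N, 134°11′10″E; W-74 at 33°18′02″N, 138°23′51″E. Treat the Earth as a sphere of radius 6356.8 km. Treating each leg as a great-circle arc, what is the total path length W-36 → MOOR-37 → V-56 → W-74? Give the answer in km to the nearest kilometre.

1075 km

W-36: φ = +25.89528°, λ = +134.63194°
MOOR-37: φ = +30.24722°, λ = +133.43667°
V-56: φ = +30.60111°, λ = +134.18611°
W-74: φ = +33.30056°, λ = +138.39750°
W-36→MOOR-37: c = 0.078152 rad, d = 496.80 km
MOOR-37→V-56: c = 0.012860 rad, d = 81.75 km
V-56→W-74: c = 0.078150 rad, d = 496.78 km
Total = 496.80 + 81.75 + 496.78 = 1075.33 km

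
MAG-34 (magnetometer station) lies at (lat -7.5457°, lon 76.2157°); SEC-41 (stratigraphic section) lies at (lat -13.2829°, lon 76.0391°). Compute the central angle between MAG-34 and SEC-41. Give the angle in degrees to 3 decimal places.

5.740°

Δφ = -5.7372°,  Δλ = -0.1766°
a = sin²(Δφ/2) + cos φ₁ cos φ₂ sin²(Δλ/2) = 0.002507
c = 2·arcsin(√a) = 0.100179 rad = 5.7398°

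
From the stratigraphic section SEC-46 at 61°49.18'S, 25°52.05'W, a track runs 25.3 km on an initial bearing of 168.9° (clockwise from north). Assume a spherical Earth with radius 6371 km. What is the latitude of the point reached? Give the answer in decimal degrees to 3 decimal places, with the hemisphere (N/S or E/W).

SEC-46: φ = -61.81967°, λ = -25.86750°
δ = d/R = 25.3/6371 = 0.003971 rad
φ₂ = arcsin(sin φ₁ cos δ + cos φ₁ sin δ cos θ)
   = arcsin(-0.88147·0.99999 + 0.47225·0.00397·-0.98129) = -62.04291°
λ₂ = λ₁ + atan2(sin θ sin δ cos φ₁, cos δ − sin φ₁ sin φ₂) = -25.77406°

62.043°S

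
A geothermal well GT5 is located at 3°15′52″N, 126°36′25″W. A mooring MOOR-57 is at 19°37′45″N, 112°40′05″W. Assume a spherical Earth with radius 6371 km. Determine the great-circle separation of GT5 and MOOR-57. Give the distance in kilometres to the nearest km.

2367 km

GT5: φ = +3.26444°, λ = -126.60694°
MOOR-57: φ = +19.62917°, λ = -112.66806°
Δφ = 16.3647°,  Δλ = 13.9389°
a = sin²(Δφ/2) + cos φ₁ cos φ₂ sin²(Δλ/2) = 0.034101
c = 2·arcsin(√a) = 0.371464 rad = 21.2833°
d = R·c = 6371 × 0.371464 = 2366.6 km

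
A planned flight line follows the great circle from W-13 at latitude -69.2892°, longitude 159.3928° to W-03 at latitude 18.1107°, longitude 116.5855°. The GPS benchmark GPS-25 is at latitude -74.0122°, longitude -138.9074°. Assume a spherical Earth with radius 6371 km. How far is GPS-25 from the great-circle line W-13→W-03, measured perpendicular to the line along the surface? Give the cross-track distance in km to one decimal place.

281.6 km

δ₁₃ = central angle W-13→GPS-25 = 0.332047 rad  (haversine)
θ₁₃ = bearing W-13→GPS-25 = 131.931°,  θ₁₂ = bearing W-13→W-03 = 319.722°
dₓₜ = R·arcsin(sin δ₁₃ · sin(θ₁₃ − θ₁₂)) = 6371·arcsin(0.32598·sin(-187.791°)) = 281.616 km
|dₓₜ| = 281.616 km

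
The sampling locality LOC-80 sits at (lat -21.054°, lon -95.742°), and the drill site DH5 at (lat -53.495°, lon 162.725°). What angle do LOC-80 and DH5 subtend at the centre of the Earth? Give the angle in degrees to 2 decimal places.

Δφ = -32.4410°,  Δλ = -101.5330°
a = sin²(Δφ/2) + cos φ₁ cos φ₂ sin²(Δλ/2) = 0.411117
c = 2·arcsin(√a) = 1.392080 rad = 79.7603°

79.76°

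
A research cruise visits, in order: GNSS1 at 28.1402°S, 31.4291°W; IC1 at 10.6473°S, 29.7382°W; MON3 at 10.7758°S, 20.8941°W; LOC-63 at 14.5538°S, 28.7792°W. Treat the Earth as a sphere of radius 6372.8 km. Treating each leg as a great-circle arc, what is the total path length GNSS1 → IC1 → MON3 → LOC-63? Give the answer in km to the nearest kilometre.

GNSS1→IC1: c = 0.306562 rad, d = 1953.66 km
IC1→MON3: c = 0.151680 rad, d = 966.63 km
MON3→LOC-63: c = 0.149560 rad, d = 953.11 km
Total = 1953.66 + 966.63 + 953.11 = 3873.40 km

3873 km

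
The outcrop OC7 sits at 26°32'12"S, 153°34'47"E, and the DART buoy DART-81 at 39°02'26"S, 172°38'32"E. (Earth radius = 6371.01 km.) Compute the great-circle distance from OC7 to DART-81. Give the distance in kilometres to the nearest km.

2252 km

OC7: φ = -26.53667°, λ = +153.57972°
DART-81: φ = -39.04056°, λ = +172.64222°
Δφ = -12.5039°,  Δλ = 19.0625°
a = sin²(Δφ/2) + cos φ₁ cos φ₂ sin²(Δλ/2) = 0.030912
c = 2·arcsin(√a) = 0.353472 rad = 20.2525°
d = R·c = 6371.01 × 0.353472 = 2252.0 km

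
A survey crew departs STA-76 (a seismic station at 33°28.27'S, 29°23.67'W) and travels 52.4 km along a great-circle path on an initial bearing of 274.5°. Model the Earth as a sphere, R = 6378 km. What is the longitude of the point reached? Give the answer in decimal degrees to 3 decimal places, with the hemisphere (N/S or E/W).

29.957°W

STA-76: φ = -33.47117°, λ = -29.39450°
δ = d/R = 52.4/6378 = 0.008216 rad
φ₂ = arcsin(sin φ₁ cos δ + cos φ₁ sin δ cos θ)
   = arcsin(-0.55152·0.99997 + 0.83416·0.00822·0.07846) = -33.43296°
λ₂ = λ₁ + atan2(sin θ sin δ cos φ₁, cos δ − sin φ₁ sin φ₂) = -29.95683°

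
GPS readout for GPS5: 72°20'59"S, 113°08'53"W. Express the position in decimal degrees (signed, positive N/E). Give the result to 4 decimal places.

-72.3497°, -113.1481°

lat: 72.3497° S → -72.3497°
lon: 113.1481° W → -113.1481°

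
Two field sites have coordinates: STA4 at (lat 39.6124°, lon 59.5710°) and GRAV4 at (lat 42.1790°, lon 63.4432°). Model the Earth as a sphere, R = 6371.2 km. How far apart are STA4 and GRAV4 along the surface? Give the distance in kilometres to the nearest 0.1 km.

432.8 km

Δφ = 2.5666°,  Δλ = 3.8722°
a = sin²(Δφ/2) + cos φ₁ cos φ₂ sin²(Δλ/2) = 0.001153
c = 2·arcsin(√a) = 0.067931 rad = 3.8921°
d = R·c = 6371.2 × 0.067931 = 432.8 km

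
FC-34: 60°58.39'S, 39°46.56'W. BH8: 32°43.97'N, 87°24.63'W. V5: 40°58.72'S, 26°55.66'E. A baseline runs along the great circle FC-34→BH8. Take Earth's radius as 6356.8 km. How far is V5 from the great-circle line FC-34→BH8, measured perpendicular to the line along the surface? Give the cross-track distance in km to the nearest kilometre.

3328 km

FC-34: φ = -60.97317°, λ = -39.77600°
BH8: φ = +32.73283°, λ = -87.41050°
V5: φ = -40.97867°, λ = +26.92767°
δ₁₃ = central angle FC-34→V5 = 0.769467 rad  (haversine)
θ₁₃ = bearing FC-34→V5 = 94.710°,  θ₁₂ = bearing FC-34→BH8 = 320.650°
dₓₜ = R·arcsin(sin δ₁₃ · sin(θ₁₃ − θ₁₂)) = 6356.8·arcsin(0.69575·sin(-225.941°)) = 3328.279 km
|dₓₜ| = 3328.279 km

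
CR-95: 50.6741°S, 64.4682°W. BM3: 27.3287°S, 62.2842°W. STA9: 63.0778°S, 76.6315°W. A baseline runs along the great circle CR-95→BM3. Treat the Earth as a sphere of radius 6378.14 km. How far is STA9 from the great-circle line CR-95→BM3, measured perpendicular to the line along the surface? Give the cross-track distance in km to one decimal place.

485.7 km

δ₁₃ = central angle CR-95→STA9 = 0.244672 rad  (haversine)
θ₁₃ = bearing CR-95→STA9 = 203.193°,  θ₁₂ = bearing CR-95→BM3 = 4.889°
dₓₜ = R·arcsin(sin δ₁₃ · sin(θ₁₃ − θ₁₂)) = 6378.14·arcsin(0.24224·sin(198.304°)) = -485.689 km
|dₓₜ| = 485.689 km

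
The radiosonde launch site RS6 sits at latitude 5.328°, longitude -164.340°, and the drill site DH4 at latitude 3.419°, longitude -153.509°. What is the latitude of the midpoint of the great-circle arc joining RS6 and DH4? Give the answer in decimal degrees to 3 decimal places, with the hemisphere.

Bx = cos φ₂ cos Δλ = 0.980438,  By = cos φ₂ sin Δλ = 0.187578
φₘ = atan2(sin φ₁ + sin φ₂, √((cos φ₁ + Bx)² + By²)) = 4.39303°
λₘ = λ₁ + atan2(By, cos φ₁ + Bx) = -158.91758°

4.393°N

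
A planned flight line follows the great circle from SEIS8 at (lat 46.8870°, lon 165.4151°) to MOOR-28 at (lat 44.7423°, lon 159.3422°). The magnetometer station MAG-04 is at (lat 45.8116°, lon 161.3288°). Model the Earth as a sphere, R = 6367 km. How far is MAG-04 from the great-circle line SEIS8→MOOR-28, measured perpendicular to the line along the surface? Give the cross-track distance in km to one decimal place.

30.9 km

δ₁₃ = central angle SEIS8→MAG-04 = 0.052678 rad  (haversine)
θ₁₃ = bearing SEIS8→MAG-04 = 250.617°,  θ₁₂ = bearing SEIS8→MOOR-28 = 245.331°
dₓₜ = R·arcsin(sin δ₁₃ · sin(θ₁₃ − θ₁₂)) = 6367·arcsin(0.05265·sin(5.286°)) = 30.888 km
|dₓₜ| = 30.888 km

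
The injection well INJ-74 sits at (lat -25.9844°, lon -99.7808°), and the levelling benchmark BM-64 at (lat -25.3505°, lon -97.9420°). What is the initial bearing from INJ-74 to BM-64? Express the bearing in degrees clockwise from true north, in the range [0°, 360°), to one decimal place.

Δλ = 1.8388°
y = sin Δλ · cos φ₂ = 0.028998
x = cos φ₁ sin φ₂ − sin φ₁ cos φ₂ cos Δλ = 0.010860
θ = atan2(y, x) = 69.4693° → 69.4693° (mod 360°)

69.5°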